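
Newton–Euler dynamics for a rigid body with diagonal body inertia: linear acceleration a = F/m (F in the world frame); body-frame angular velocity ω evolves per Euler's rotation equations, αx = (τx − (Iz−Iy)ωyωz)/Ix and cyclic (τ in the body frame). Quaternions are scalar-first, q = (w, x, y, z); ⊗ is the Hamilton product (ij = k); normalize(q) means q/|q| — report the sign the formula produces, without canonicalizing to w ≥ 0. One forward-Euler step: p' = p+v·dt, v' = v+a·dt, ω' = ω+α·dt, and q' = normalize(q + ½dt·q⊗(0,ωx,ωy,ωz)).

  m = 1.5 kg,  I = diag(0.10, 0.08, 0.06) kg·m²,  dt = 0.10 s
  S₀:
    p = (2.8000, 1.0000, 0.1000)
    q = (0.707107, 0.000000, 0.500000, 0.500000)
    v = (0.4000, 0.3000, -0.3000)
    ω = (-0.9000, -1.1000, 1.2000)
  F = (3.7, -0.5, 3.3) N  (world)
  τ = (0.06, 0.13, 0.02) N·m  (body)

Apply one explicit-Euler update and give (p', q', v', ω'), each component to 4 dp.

p' = (2.8400, 1.0300, 0.0700)
q' = (0.7016, 0.0256, 0.4367, 0.5625)
v' = (0.6467, 0.2667, -0.0800)
ω' = (-0.8664, -0.8835, 1.2663)

a = F/m = (2.4667, -0.3333, 2.2000)
p + v·dt = (2.8400, 1.0300, 0.0700)
v' = v + a·dt = (0.6467, 0.2667, -0.0800)
angular accel α = (0.3360, 2.1650, 0.6633)
new body rate ω' = (-0.8664, -0.8835, 1.2663)
2q̇ = q⊗(0,ω) = (-0.0500000, 0.5136037, -1.2278177, 1.2985284)
q' = normalize(q + ½dt·q⊗(0,ω)) = (0.7016, 0.0256, 0.4367, 0.5625)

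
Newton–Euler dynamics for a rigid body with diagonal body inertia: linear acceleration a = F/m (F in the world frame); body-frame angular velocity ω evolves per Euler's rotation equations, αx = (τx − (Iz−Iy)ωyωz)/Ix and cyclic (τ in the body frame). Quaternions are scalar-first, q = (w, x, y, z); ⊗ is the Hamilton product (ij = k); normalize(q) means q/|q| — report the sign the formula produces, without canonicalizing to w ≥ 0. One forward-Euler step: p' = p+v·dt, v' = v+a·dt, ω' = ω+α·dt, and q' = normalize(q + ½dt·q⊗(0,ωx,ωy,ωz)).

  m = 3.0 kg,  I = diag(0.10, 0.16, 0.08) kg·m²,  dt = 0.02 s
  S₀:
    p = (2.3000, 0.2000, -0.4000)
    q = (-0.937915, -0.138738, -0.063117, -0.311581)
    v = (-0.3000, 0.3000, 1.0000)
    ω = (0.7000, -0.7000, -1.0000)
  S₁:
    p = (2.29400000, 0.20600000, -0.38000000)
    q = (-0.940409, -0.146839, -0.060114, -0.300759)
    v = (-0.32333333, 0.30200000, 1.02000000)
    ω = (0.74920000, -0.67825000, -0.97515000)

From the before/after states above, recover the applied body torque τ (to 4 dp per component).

τ = (0.1900, 0.1600, 0.0700)

rate change Δω = (0.04920000, 0.02175000, 0.02485000)
gyro term ω₀×Iω₀ = (-0.0560, -0.0140, -0.0294)
I·α + gyro = (0.1900, 0.1600, 0.0700)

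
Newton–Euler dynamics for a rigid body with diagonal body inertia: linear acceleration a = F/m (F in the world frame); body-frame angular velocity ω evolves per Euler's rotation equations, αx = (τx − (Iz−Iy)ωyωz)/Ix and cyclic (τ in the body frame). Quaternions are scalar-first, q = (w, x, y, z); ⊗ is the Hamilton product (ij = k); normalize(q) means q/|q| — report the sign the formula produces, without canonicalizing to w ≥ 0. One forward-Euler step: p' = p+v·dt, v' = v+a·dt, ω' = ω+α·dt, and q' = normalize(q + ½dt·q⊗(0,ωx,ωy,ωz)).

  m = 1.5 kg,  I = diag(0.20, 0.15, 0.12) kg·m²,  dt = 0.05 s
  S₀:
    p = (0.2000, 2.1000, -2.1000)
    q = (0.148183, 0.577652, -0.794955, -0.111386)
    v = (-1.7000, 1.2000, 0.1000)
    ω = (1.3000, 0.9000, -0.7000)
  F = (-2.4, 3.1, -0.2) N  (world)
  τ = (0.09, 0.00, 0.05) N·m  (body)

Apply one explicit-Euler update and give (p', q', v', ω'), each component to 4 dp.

p' = (0.1150, 2.1600, -2.0950)
q' = (0.1452, 0.5983, -0.7844, -0.0751)
v' = (-1.7800, 1.3033, 0.0933)
ω' = (1.3178, 0.9243, -0.6548)

a = F/m = (-1.6000, 2.0667, -0.1333)
p' = p + v·dt = (0.1150, 2.1600, -2.0950)
v' = v + a·dt = (-1.7800, 1.3033, 0.0933)
gyro term ω×Iω = (0.0189, -0.0728, -0.0585)
(τ − ω×Iω)/I = (0.3555, 0.4853, 0.9042)
new body rate ω' = (1.3178, 0.9243, -0.6548)
Hamilton product q⊗(0,ω) = (-0.1134583, 0.8493538, 0.3929193, 1.4496002)
updated quaternion q' = (0.1452, 0.5983, -0.7844, -0.0751)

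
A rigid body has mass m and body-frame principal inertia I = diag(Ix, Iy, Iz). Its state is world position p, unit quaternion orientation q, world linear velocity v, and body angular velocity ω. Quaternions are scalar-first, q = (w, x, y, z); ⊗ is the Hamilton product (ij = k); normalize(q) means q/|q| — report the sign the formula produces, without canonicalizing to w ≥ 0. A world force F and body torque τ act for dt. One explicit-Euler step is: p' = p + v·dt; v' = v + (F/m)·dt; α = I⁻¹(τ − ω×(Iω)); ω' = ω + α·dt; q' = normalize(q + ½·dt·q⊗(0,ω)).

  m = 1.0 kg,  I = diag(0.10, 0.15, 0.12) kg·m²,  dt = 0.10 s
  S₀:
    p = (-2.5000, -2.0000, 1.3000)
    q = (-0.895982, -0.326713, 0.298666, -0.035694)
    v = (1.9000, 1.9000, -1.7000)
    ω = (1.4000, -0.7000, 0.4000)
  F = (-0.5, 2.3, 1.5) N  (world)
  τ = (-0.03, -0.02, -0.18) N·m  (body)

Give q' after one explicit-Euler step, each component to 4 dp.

2q̇ = q⊗(0,ω) = (0.6807420, -1.1598942, 0.7079010, -0.5478261)
q' = normalize(q + ½dt·q⊗(0,ω)) = (-0.8591, -0.3835, 0.3330, -0.0629)

q' = (-0.8591, -0.3835, 0.3330, -0.0629)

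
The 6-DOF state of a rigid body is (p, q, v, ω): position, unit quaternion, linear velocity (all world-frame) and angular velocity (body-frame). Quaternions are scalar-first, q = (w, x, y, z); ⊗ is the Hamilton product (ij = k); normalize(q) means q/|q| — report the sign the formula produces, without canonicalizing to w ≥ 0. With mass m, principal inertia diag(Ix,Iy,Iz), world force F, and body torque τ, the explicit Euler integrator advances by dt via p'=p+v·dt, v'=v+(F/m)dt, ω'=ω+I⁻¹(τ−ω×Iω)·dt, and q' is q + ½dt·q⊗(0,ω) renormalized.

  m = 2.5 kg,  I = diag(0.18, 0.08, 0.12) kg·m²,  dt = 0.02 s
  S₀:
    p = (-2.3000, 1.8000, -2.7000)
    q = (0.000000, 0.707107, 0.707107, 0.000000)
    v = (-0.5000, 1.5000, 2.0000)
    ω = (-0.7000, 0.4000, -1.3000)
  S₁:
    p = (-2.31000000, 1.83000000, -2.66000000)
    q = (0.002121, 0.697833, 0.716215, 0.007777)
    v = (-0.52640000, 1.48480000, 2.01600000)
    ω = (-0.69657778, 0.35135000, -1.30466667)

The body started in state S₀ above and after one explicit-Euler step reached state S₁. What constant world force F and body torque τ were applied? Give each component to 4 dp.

rate change Δω = (0.00342222, -0.04865000, -0.00466667)
precession coupling = (-0.0208, 0.0546, 0.0280)
τ = I·(Δω/dt) + ω₀×(Iω₀) = (0.0100, -0.1400, 0.0000)
Δv = v₁−v₀ = (-0.02640000, -0.01520000, 0.01600000)
applied force F = (-3.3000, -1.9000, 2.0000)

F = (-3.3000, -1.9000, 2.0000)
τ = (0.0100, -0.1400, 0.0000)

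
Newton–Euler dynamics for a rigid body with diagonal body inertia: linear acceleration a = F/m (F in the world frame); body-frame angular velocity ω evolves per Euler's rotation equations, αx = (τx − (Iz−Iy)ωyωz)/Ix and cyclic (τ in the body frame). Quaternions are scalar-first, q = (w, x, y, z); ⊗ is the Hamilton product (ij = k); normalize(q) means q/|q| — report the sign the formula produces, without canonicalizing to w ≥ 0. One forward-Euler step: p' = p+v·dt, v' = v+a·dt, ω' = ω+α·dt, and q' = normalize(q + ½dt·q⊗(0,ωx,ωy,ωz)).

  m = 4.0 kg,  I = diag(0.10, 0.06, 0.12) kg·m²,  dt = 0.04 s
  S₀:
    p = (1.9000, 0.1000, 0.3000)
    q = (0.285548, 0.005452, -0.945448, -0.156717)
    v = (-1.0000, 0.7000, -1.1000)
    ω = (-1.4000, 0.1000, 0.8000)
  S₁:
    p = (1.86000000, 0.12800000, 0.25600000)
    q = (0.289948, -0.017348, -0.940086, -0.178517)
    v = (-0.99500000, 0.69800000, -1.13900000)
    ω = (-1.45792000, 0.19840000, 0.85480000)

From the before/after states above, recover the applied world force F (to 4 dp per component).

F = (0.5000, -0.2000, -3.9000)

velocity change Δv = (0.00500000, -0.00200000, -0.03900000)
F = m·Δv/dt = (0.5000, -0.2000, -3.9000)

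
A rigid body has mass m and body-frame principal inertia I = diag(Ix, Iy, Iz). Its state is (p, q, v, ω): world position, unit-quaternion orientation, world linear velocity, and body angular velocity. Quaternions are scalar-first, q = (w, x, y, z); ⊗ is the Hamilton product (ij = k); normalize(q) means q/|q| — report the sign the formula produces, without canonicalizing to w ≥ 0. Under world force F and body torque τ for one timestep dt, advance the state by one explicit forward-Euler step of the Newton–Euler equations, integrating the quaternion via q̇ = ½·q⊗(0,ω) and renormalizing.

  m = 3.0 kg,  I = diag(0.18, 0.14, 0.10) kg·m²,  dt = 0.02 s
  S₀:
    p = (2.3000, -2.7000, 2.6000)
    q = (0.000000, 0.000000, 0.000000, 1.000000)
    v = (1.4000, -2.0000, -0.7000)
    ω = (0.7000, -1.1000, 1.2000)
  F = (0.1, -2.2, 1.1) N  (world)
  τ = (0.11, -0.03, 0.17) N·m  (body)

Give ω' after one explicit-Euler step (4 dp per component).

(τ − ω×Iω)/I = (0.3178, -0.6943, 1.3920)
ω + α·dt = (0.7064, -1.1139, 1.2278)

ω' = (0.7064, -1.1139, 1.2278)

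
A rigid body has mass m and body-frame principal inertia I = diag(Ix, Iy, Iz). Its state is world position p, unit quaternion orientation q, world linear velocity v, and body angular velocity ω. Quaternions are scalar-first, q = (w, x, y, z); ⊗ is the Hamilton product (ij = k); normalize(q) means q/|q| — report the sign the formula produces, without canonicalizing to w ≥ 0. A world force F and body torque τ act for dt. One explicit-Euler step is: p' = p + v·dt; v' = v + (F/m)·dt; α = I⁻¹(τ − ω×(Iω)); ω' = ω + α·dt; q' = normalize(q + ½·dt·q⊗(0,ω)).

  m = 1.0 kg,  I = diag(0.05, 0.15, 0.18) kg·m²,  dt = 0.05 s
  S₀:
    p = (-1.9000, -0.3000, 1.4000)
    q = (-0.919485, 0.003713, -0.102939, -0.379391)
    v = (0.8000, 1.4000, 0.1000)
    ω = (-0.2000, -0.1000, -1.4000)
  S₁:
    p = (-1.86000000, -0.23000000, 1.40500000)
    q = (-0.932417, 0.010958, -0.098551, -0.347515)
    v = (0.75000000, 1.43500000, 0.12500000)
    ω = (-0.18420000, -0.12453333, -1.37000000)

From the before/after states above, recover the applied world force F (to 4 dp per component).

v₁ − v₀ = (-0.05000000, 0.03500000, 0.02500000)
m·(v₁−v₀)/dt = (-1.0000, 0.7000, 0.5000)

F = (-1.0000, 0.7000, 0.5000)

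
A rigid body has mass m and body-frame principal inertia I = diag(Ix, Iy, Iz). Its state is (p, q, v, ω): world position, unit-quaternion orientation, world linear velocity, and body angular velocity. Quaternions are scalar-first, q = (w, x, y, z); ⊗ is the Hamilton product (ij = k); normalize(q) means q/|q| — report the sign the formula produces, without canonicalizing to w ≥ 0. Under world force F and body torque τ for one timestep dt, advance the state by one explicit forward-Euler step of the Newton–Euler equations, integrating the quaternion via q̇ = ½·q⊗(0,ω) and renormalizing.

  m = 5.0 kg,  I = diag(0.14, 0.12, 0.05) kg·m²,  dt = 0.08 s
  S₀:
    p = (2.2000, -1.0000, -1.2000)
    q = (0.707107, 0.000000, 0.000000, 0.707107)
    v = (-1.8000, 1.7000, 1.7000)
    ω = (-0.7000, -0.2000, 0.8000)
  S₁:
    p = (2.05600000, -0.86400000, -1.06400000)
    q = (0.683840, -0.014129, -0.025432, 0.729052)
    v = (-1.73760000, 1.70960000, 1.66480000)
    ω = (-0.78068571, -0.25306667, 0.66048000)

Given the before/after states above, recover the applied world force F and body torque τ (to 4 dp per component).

velocity change Δv = (0.06240000, 0.00960000, -0.03520000)
m·(v₁−v₀)/dt = (3.9000, 0.6000, -2.2000)
rate change Δω = (-0.08068571, -0.05306667, -0.13952000)
gyro term ω₀×Iω₀ = (0.0112, -0.0504, -0.0028)
τ = I·(Δω/dt) + ω₀×(Iω₀) = (-0.1300, -0.1300, -0.0900)

F = (3.9000, 0.6000, -2.2000)
τ = (-0.1300, -0.1300, -0.0900)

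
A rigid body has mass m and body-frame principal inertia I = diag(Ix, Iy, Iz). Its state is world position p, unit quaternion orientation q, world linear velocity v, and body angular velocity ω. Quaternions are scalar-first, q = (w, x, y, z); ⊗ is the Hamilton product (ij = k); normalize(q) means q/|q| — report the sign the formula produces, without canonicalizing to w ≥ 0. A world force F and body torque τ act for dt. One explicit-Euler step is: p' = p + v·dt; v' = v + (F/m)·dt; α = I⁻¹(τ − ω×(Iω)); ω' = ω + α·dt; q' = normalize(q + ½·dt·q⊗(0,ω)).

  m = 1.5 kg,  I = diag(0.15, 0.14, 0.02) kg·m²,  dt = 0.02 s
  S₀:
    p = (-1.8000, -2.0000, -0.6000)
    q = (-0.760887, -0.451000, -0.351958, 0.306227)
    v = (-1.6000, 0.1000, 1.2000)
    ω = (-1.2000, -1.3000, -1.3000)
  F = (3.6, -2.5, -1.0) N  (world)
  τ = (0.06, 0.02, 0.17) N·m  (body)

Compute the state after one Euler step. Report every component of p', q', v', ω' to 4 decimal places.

p + v·dt = (-1.8320, -1.9980, -0.5760)
new velocity v' = (-1.5520, 0.0667, 1.1867)
precession coupling ω×(Iω) = (-0.2028, 0.2028, -0.0156)
(τ − ω×Iω)/I = (1.7520, -1.3057, 9.2800)
new body rate ω' = (-1.1650, -1.3261, -1.1144)
q⊗(0,ω) = (-0.6006503, 1.7687049, 0.0353807, 1.1531035)
q + ½dt·q⊗(0,ω), renormalized = (-0.7667, -0.4332, -0.3515, 0.3177)

p' = (-1.8320, -1.9980, -0.5760)
q' = (-0.7667, -0.4332, -0.3515, 0.3177)
v' = (-1.5520, 0.0667, 1.1867)
ω' = (-1.1650, -1.3261, -1.1144)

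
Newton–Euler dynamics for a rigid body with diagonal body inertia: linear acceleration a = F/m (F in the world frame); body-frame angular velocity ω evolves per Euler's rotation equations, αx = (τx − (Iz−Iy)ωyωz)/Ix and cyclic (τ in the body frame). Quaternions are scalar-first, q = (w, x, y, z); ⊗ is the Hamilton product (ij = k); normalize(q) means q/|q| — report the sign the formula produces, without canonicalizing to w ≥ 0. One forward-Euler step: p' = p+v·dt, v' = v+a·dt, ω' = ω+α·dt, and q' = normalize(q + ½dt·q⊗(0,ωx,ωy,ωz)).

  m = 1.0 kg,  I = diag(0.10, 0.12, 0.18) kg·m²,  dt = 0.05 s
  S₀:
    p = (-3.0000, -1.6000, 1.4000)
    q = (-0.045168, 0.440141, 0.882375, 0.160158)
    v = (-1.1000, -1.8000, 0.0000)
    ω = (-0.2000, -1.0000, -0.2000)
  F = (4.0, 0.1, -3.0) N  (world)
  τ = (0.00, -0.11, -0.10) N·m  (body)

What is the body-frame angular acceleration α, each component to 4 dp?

precession coupling ω×(Iω) = (0.0120, -0.0032, 0.0040)
angular accel α = (-0.1200, -0.8900, -0.5778)

α = (-0.1200, -0.8900, -0.5778)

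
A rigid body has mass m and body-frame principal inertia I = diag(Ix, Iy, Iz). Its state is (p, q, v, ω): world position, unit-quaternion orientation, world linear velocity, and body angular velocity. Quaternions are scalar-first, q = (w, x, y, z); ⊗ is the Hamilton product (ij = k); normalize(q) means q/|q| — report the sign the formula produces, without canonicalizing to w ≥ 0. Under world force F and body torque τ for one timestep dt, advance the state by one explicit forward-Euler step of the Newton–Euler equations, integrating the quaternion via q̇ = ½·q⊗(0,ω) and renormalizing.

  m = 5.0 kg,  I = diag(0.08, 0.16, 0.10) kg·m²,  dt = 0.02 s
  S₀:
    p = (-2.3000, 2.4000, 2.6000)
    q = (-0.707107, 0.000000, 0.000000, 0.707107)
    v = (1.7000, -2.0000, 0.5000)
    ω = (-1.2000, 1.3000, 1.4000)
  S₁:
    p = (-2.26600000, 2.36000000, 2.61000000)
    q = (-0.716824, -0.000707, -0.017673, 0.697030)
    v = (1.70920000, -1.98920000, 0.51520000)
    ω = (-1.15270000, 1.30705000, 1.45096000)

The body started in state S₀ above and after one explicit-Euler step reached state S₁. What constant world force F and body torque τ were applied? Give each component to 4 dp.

v₁ − v₀ = (0.00920000, 0.01080000, 0.01520000)
m·(v₁−v₀)/dt = (2.3000, 2.7000, 3.8000)
ω₁ − ω₀ = (0.04730000, 0.00705000, 0.05096000)
τ = I·(Δω/dt) + ω₀×(Iω₀) = (0.0800, 0.0900, 0.1300)

F = (2.3000, 2.7000, 3.8000)
τ = (0.0800, 0.0900, 0.1300)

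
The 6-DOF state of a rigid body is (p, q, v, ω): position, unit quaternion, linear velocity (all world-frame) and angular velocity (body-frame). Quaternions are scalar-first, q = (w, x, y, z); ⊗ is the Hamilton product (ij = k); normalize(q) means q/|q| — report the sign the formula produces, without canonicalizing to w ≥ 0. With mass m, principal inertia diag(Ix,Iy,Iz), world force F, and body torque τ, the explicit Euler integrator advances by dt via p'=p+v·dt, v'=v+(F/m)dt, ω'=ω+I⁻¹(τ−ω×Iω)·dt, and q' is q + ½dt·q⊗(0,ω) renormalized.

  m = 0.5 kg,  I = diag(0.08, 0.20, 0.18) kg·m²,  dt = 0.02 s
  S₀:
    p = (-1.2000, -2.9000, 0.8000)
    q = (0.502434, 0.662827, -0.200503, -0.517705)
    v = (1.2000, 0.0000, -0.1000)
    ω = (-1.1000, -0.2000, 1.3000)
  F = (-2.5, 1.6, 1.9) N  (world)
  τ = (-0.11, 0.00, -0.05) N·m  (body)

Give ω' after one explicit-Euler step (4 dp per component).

ω' = (-1.1288, -0.2143, 1.2915)

ω×(Iω) gyroscopic = (0.0052, 0.1430, 0.0264)
angular accel α = (-1.4400, -0.7150, -0.4244)
new body rate ω' = (-1.1288, -0.2143, 1.2915)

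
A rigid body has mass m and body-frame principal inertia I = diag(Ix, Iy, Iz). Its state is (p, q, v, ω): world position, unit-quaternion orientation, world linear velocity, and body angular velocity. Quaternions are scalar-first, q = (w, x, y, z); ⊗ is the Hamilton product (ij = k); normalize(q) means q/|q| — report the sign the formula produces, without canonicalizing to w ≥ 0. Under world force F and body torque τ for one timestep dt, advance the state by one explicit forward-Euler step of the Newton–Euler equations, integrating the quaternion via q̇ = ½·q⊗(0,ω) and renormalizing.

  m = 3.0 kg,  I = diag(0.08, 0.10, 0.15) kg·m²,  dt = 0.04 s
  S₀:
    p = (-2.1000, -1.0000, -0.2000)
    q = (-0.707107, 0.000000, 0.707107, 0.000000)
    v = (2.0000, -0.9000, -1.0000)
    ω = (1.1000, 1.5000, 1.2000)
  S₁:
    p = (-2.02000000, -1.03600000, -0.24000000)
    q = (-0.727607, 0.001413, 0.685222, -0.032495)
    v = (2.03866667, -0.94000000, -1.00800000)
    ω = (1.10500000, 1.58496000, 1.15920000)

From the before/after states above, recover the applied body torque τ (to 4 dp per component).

τ = (0.1000, 0.1200, -0.1200)

rate change Δω = (0.00500000, 0.08496000, -0.04080000)
applied torque τ = (0.1000, 0.1200, -0.1200)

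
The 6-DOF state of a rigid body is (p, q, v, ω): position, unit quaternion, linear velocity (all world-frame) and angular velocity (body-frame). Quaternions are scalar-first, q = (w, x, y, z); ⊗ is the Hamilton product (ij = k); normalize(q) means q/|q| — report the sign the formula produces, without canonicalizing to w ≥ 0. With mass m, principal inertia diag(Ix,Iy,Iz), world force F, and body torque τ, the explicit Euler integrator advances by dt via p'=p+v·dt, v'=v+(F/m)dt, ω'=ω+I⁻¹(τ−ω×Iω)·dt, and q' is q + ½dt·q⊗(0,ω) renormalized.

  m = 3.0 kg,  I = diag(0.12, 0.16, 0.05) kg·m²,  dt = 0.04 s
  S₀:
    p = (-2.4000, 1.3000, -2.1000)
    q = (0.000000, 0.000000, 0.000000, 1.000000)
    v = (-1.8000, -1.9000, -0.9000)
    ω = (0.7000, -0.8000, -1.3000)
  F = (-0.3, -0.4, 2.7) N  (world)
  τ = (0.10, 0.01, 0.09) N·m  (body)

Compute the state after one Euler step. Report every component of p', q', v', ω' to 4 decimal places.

p' = (-2.4720, 1.2240, -2.1360)
q' = (0.0260, 0.0160, 0.0140, 0.9994)
v' = (-1.8040, -1.9053, -0.8640)
ω' = (0.7715, -0.7816, -1.2101)

a = (-0.1000, -0.1333, 0.9000)
new position p' = (-2.4720, 1.2240, -2.1360)
v + (F/m)dt = (-1.8040, -1.9053, -0.8640)
ω×(Iω) gyroscopic = (-0.1144, -0.0637, -0.0224)
(τ − ω×Iω)/I = (1.7867, 0.4606, 2.2480)
new body rate ω' = (0.7715, -0.7816, -1.2101)
q⊗(0,ω) = (1.3000000, 0.8000000, 0.7000000, 0.0000000)
q' = normalize(q + ½dt·q⊗(0,ω)) = (0.0260, 0.0160, 0.0140, 0.9994)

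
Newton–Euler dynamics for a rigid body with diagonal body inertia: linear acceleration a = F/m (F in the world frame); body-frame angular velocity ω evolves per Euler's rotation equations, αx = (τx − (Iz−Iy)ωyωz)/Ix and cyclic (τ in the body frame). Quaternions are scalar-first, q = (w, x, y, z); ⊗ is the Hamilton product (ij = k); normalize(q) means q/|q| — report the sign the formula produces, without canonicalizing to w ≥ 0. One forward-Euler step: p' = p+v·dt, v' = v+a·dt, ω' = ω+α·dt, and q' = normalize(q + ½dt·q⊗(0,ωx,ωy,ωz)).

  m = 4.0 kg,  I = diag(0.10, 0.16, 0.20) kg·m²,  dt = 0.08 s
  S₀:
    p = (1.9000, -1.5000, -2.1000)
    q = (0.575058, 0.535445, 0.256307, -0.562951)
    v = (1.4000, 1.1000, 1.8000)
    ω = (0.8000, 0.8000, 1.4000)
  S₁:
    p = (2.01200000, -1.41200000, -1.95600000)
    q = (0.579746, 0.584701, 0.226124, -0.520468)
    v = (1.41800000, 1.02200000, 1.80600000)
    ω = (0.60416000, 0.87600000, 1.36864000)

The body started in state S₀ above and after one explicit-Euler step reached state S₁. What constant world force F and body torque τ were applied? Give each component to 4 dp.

rate change Δω = (-0.19584000, 0.07600000, -0.03136000)
gyro term ω₀×Iω₀ = (0.0448, -0.1120, 0.0384)
applied torque τ = (-0.2000, 0.0400, -0.0400)
Δv = v₁−v₀ = (0.01800000, -0.07800000, 0.00600000)
applied force F = (0.9000, -3.9000, 0.3000)

F = (0.9000, -3.9000, 0.3000)
τ = (-0.2000, 0.0400, -0.0400)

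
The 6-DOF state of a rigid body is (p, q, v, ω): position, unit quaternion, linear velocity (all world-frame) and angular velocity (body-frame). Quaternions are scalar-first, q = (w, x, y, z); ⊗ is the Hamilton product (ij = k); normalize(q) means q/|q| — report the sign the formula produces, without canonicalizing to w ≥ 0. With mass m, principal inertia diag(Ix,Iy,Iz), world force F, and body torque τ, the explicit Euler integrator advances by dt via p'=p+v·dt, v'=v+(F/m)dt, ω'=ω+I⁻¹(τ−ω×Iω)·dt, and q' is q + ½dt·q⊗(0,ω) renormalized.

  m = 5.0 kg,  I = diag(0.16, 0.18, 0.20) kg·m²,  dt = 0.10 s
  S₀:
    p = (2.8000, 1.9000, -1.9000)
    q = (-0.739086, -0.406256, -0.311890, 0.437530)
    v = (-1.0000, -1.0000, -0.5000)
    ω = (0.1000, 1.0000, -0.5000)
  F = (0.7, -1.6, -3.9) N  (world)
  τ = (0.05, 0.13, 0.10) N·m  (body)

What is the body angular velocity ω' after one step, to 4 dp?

ω' = (0.1375, 1.0711, -0.4510)

angular accel α = (0.3750, 0.7111, 0.4900)
ω' = ω + α·dt = (0.1375, 1.0711, -0.4510)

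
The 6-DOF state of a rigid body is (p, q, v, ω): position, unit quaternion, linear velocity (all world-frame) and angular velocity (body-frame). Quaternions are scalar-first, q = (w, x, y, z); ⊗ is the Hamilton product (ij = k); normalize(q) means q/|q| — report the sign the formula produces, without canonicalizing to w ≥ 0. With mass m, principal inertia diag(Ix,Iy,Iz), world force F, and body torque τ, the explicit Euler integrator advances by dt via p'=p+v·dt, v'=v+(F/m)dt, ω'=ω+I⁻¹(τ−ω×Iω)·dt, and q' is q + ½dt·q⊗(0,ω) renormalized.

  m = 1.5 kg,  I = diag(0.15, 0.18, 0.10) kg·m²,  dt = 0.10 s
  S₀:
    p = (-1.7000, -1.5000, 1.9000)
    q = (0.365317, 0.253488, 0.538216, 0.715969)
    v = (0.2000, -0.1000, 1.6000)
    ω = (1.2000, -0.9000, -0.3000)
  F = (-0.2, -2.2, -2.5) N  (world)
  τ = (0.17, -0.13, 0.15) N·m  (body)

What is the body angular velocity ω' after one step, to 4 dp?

ω' = (1.3277, -0.9622, -0.1176)

α = I⁻¹(τ − ω×Iω) = (1.2773, -0.6222, 1.8240)
ω' = ω + α·dt = (1.3277, -0.9622, -0.1176)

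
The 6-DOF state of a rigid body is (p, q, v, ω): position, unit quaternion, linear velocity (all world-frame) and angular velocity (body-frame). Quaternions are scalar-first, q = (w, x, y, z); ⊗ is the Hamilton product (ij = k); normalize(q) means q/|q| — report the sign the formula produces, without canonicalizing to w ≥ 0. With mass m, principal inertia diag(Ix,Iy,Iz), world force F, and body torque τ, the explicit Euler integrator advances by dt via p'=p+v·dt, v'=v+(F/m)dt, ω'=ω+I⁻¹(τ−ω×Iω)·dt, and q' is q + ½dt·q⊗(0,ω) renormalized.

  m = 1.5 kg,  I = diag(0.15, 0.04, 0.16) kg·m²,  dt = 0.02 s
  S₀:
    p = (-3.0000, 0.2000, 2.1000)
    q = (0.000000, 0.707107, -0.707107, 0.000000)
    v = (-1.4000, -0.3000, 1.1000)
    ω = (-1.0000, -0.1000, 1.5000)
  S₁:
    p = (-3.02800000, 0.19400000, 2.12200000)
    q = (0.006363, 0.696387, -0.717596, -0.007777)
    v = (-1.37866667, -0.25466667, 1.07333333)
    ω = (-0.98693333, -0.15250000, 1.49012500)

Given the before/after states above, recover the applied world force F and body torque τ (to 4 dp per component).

v₁ − v₀ = (0.02133333, 0.04533333, -0.02666667)
m·(v₁−v₀)/dt = (1.6000, 3.4000, -2.0000)
Δω = ω₁−ω₀ = (0.01306667, -0.05250000, -0.00987500)
precession coupling = (-0.0180, 0.0150, -0.0110)
I·α + gyro = (0.0800, -0.0900, -0.0900)

F = (1.6000, 3.4000, -2.0000)
τ = (0.0800, -0.0900, -0.0900)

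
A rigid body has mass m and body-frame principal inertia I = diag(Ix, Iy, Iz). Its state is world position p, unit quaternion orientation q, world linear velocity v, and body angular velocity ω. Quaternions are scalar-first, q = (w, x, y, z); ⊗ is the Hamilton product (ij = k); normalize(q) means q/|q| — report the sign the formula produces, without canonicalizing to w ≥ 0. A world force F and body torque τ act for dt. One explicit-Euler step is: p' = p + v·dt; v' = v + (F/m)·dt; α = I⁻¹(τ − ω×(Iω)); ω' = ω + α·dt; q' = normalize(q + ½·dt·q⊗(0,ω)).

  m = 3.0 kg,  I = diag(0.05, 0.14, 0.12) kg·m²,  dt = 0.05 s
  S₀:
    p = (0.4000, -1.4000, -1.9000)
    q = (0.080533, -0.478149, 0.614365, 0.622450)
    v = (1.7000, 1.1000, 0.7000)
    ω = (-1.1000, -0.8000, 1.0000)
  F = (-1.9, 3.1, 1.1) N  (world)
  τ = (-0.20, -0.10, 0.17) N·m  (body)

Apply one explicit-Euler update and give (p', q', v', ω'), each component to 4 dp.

linear accel F/m = (-0.6333, 1.0333, 0.3667)
p' = p + v·dt = (0.4850, -1.3450, -1.8650)
new velocity v' = (1.6683, 1.1517, 0.7183)
precession coupling ω×(Iω) = (0.0160, 0.0770, 0.0792)
angular accel α = (-4.3200, -1.2643, 0.7567)
ω + α·dt = (-1.3160, -0.8632, 1.0378)
Hamilton product q⊗(0,ω) = (-0.6569219, 1.0237387, -0.2709724, 1.1388537)
updated quaternion q' = (0.0641, -0.4522, 0.6071, 0.6503)

p' = (0.4850, -1.3450, -1.8650)
q' = (0.0641, -0.4522, 0.6071, 0.6503)
v' = (1.6683, 1.1517, 0.7183)
ω' = (-1.3160, -0.8632, 1.0378)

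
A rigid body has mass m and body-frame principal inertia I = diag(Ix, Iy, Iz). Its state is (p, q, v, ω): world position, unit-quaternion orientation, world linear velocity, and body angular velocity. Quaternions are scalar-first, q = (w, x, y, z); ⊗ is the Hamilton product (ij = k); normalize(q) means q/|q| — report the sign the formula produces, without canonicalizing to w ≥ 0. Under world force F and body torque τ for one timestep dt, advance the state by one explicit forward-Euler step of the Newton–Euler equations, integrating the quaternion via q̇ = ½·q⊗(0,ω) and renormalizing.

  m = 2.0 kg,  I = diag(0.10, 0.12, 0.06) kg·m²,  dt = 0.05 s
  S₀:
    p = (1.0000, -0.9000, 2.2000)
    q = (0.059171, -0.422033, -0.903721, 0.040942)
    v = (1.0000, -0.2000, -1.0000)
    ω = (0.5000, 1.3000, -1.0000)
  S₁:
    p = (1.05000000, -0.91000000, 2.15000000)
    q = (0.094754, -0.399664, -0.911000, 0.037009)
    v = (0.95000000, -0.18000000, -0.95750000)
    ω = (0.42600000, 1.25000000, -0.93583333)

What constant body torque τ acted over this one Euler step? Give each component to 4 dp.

τ = (-0.0700, -0.1400, 0.0900)

Δω = ω₁−ω₀ = (-0.07400000, -0.05000000, 0.06416667)
precession coupling = (0.0780, -0.0200, 0.0130)
I·α + gyro = (-0.0700, -0.1400, 0.0900)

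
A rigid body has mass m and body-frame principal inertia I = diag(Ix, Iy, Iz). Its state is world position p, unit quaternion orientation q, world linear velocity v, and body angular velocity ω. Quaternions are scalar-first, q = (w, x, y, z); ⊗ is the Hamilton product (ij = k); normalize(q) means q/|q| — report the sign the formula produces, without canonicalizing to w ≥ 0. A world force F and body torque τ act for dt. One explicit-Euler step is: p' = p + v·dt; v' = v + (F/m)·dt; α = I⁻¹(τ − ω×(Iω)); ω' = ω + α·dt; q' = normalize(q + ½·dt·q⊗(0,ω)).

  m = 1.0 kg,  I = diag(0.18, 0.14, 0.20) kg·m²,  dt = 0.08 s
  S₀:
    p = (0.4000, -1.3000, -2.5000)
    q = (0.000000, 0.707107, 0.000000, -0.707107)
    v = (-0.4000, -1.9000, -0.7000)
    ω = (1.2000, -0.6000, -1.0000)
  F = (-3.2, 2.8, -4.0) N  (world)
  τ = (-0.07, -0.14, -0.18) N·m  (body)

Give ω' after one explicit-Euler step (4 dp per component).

ω' = (1.1529, -0.6937, -1.0835)

gyro term ω×Iω = (0.0360, 0.0240, 0.0288)
α = I⁻¹(τ − ω×Iω) = (-0.5889, -1.1714, -1.0440)
ω' = ω + α·dt = (1.1529, -0.6937, -1.0835)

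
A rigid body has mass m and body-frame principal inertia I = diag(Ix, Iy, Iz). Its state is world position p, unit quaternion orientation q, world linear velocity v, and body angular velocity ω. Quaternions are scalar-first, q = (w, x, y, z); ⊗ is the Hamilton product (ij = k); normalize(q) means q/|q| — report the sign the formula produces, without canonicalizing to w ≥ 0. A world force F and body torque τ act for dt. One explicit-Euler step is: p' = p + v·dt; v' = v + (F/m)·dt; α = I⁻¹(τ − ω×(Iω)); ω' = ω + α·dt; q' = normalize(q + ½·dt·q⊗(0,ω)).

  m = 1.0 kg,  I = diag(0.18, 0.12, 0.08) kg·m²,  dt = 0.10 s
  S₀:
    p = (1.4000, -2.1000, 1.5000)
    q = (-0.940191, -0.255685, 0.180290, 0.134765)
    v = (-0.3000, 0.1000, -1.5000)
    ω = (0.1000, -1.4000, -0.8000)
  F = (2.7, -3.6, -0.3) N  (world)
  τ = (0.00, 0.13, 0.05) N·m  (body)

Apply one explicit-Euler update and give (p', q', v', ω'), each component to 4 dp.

p' = (1.3700, -2.0900, 1.3500)
q' = (-0.9179, -0.2573, 0.2358, 0.1888)
v' = (-0.0300, -0.2600, -1.5300)
ω' = (0.1249, -1.2850, -0.7480)

angular accel α = (0.2489, 1.1500, 0.5200)
new body rate ω' = (0.1249, -1.2850, -0.7480)
Hamilton product q⊗(0,ω) = (0.3857865, -0.0495801, 1.1251959, 1.0920828)
q' = normalize(q + ½dt·q⊗(0,ω)) = (-0.9179, -0.2573, 0.2358, 0.1888)
a = (2.7000, -3.6000, -0.3000)
p' = p + v·dt = (1.3700, -2.0900, 1.3500)
v' = v + a·dt = (-0.0300, -0.2600, -1.5300)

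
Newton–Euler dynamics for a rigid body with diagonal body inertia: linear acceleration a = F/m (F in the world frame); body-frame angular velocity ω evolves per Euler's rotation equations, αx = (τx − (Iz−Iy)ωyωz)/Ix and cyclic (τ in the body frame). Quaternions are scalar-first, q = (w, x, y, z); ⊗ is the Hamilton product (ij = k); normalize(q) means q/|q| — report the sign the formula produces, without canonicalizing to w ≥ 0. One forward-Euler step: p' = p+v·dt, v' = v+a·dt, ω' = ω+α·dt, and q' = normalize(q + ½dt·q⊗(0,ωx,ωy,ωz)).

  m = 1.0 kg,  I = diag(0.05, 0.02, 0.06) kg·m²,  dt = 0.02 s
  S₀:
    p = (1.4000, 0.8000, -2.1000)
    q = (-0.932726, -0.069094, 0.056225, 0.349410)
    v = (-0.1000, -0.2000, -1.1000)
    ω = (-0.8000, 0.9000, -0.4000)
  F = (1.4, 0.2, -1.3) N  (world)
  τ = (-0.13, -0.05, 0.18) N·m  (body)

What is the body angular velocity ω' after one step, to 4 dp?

ω' = (-0.8462, 0.8532, -0.3472)

gyro term ω×Iω = (-0.0144, -0.0032, 0.0216)
α = I⁻¹(τ − ω×Iω) = (-2.3120, -2.3400, 2.6400)
ω + α·dt = (-0.8462, 0.8532, -0.3472)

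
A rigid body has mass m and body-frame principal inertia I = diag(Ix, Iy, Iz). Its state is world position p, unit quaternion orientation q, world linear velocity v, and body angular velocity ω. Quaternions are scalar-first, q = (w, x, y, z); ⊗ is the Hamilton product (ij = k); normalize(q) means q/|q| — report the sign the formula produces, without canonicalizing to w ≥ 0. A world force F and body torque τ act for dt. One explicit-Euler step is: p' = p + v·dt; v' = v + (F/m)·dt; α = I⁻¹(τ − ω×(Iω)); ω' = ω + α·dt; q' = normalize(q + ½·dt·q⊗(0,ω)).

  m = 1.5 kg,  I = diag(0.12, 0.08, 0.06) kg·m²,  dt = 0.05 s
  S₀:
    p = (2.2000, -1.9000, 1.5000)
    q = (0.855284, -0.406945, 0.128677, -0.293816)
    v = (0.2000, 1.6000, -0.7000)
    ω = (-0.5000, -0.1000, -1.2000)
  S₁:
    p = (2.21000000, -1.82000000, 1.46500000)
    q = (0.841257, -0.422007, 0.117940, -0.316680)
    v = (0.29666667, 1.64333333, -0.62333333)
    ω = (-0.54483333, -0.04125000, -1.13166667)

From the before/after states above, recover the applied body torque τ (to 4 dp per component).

τ = (-0.1100, 0.1300, 0.0800)

rate change Δω = (-0.04483333, 0.05875000, 0.06833333)
I·α + gyro = (-0.1100, 0.1300, 0.0800)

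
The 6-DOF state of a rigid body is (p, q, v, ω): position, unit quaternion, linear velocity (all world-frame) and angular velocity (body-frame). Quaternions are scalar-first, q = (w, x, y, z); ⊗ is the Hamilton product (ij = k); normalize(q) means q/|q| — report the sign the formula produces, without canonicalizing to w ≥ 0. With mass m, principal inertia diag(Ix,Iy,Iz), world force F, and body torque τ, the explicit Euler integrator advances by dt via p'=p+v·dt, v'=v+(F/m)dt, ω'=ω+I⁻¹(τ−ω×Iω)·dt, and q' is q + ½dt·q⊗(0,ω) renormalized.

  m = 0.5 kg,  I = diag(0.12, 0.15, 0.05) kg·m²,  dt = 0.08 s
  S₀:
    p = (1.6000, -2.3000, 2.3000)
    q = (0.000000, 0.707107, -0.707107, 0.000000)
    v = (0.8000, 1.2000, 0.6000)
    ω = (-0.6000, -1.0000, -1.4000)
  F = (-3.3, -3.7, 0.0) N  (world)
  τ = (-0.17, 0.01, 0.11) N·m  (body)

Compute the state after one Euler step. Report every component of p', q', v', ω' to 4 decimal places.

gyro term ω×Iω = (-0.1400, 0.0588, 0.0180)
(τ − ω×Iω)/I = (-0.2500, -0.3253, 1.8400)
ω' = ω + α·dt = (-0.6200, -1.0260, -1.2528)
Hamilton product q⊗(0,ω) = (-0.2828428, 0.9899498, 0.9899498, -1.1313712)
q' = normalize(q + ½dt·q⊗(0,ω)) = (-0.0113, 0.7447, -0.6657, -0.0451)
linear accel F/m = (-6.6000, -7.4000, 0.0000)
p + v·dt = (1.6640, -2.2040, 2.3480)
v + (F/m)dt = (0.2720, 0.6080, 0.6000)

p' = (1.6640, -2.2040, 2.3480)
q' = (-0.0113, 0.7447, -0.6657, -0.0451)
v' = (0.2720, 0.6080, 0.6000)
ω' = (-0.6200, -1.0260, -1.2528)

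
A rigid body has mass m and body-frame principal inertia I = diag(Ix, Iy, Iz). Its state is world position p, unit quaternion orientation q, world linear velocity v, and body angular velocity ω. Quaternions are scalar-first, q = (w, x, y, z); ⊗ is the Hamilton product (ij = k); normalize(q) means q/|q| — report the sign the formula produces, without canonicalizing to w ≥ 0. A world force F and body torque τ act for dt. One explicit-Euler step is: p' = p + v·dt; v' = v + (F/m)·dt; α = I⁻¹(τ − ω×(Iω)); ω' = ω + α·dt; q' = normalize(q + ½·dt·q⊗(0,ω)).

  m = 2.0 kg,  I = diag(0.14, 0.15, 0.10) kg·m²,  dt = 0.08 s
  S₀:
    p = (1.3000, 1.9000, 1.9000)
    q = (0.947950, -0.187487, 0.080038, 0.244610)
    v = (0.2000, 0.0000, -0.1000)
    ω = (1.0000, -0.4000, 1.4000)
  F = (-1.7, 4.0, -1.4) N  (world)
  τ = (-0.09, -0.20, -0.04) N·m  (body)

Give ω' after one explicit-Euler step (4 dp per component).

ω' = (0.9326, -0.5365, 1.3712)

ω×(Iω) gyroscopic = (0.0280, 0.0560, -0.0040)
(τ − ω×Iω)/I = (-0.8429, -1.7067, -0.3600)
ω + α·dt = (0.9326, -0.5365, 1.3712)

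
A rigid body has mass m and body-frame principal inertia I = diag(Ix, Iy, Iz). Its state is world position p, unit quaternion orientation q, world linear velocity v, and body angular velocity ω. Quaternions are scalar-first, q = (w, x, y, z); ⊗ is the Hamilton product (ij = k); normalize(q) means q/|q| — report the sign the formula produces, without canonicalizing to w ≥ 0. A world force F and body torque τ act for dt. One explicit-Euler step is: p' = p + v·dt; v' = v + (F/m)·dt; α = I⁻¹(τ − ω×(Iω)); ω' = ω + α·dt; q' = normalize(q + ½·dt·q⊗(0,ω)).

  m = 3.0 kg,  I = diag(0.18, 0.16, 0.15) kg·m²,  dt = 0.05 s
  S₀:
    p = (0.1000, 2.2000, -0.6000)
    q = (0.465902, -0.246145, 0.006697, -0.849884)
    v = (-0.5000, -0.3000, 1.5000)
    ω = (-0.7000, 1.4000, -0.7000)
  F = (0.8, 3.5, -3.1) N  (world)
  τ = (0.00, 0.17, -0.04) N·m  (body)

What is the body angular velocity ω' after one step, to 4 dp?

ω' = (-0.7027, 1.4485, -0.7199)

gyro term ω×Iω = (0.0098, 0.0147, 0.0196)
α = I⁻¹(τ − ω×Iω) = (-0.0544, 0.9706, -0.3973)
ω' = ω + α·dt = (-0.7027, 1.4485, -0.7199)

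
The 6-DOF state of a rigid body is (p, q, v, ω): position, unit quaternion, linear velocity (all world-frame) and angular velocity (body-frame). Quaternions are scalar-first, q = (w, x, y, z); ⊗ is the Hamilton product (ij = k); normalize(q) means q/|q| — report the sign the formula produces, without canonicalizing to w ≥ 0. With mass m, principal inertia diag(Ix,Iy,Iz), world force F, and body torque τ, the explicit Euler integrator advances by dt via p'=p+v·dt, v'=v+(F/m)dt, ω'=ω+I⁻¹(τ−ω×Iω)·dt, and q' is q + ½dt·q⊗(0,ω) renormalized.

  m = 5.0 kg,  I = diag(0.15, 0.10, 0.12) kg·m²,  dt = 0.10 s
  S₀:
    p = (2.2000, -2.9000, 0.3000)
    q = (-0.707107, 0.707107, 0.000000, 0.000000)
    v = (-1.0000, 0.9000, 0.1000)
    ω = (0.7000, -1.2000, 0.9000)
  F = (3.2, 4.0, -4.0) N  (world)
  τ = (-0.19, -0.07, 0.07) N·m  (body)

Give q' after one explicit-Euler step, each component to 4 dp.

q⊗(0,ω) = (-0.4949749, -0.4949749, 0.2121321, -1.4849247)
q + ½dt·q⊗(0,ω), renormalized = (-0.7294, 0.6800, 0.0106, -0.0740)

q' = (-0.7294, 0.6800, 0.0106, -0.0740)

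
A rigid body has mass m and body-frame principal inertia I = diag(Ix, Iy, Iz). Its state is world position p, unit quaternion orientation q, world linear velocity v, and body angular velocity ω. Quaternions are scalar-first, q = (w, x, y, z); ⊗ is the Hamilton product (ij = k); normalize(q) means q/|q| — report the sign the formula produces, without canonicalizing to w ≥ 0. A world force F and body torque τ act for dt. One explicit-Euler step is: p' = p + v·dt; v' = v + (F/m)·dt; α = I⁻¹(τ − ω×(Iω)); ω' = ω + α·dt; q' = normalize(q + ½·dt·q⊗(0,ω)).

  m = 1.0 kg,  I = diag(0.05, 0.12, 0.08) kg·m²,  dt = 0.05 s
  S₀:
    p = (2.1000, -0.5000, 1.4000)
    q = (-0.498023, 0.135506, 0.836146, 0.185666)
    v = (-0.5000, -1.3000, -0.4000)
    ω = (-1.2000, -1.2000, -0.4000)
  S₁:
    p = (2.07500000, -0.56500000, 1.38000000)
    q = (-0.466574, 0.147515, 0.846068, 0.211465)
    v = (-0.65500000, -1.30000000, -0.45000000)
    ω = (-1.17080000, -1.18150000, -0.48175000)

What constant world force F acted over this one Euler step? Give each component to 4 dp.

Δv = v₁−v₀ = (-0.15500000, 0.00000000, -0.05000000)
applied force F = (-3.1000, 0.0000, -1.0000)

F = (-3.1000, 0.0000, -1.0000)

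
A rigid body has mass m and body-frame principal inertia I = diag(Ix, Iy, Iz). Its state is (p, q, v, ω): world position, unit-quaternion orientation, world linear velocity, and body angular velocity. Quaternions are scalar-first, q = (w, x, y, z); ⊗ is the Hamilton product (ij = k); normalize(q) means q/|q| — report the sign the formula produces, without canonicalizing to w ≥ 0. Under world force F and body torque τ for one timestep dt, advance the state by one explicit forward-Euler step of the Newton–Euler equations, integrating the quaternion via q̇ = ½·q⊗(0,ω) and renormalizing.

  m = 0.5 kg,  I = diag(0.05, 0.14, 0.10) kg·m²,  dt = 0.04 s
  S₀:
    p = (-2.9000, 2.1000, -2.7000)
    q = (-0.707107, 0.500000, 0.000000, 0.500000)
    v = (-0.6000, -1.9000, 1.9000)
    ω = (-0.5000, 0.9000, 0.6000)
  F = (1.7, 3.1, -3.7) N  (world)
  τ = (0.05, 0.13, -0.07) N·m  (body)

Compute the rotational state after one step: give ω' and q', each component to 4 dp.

(τ − ω×Iω)/I = (1.4320, 0.8214, -0.2950)
ω + α·dt = (-0.4427, 0.9329, 0.5882)
q⊗(0,ω) = (-0.0500000, -0.0964465, -1.1863963, 0.0257358)
updated quaternion q' = (-0.7079, 0.4979, -0.0237, 0.5004)

ω' = (-0.4427, 0.9329, 0.5882)
q' = (-0.7079, 0.4979, -0.0237, 0.5004)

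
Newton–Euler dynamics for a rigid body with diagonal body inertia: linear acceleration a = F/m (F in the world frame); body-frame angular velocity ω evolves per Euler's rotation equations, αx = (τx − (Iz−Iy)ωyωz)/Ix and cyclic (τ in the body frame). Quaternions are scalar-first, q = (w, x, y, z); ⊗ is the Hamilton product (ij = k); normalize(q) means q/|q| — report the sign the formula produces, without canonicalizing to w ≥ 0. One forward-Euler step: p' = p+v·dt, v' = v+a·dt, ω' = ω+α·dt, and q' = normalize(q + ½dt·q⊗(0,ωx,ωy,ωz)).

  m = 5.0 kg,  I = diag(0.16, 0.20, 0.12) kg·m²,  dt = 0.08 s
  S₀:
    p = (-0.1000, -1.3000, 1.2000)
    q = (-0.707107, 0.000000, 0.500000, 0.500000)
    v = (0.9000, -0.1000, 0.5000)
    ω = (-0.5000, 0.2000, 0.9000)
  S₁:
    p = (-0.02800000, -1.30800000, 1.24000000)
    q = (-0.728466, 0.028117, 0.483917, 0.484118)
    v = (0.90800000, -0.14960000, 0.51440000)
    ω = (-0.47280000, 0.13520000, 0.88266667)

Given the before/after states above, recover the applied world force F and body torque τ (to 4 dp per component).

F = (0.5000, -3.1000, 0.9000)
τ = (0.0400, -0.1800, -0.0300)

Δω = ω₁−ω₀ = (0.02720000, -0.06480000, -0.01733333)
precession coupling = (-0.0144, -0.0180, -0.0040)
applied torque τ = (0.0400, -0.1800, -0.0300)
Δv = v₁−v₀ = (0.00800000, -0.04960000, 0.01440000)
F = m·Δv/dt = (0.5000, -3.1000, 0.9000)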